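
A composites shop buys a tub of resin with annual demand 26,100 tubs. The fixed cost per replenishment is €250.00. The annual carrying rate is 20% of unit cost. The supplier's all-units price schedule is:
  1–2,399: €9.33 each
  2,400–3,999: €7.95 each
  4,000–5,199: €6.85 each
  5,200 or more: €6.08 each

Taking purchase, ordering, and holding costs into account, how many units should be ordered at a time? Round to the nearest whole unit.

Q* ≈ 5,200 tubs

Holding cost per unit per year at price C is H = 0.20·C.
Candidates are each tier's EOQ (if it falls in that tier) and each price-break quantity.
Tier 1 (€9.33): EOQ = 2644.5 exceeds tier's upper bound 2399, so this tier is dominated.
EOQ at €7.95 = 2864.9 (feasible in tier 2): TC = 26,100×€7.95 + (26,100/2864.9)×250 + (2864.9/2)×0.20×€7.95 = €212,050.16.
EOQ at €6.85 = 3086.3 < 4000, so use break Q=4000: TC = 26,100×€6.85 + (26,100/4000.0)×250 + (4000.0/2)×0.20×€6.85 = €183,156.25.
EOQ at €6.08 = 3276.0 < 5200, so use break Q=5200: TC = 26,100×€6.08 + (26,100/5200.0)×250 + (5200.0/2)×0.20×€6.08 = €163,104.41.
Lowest total cost is €163,104.41 at Q = 5200.0.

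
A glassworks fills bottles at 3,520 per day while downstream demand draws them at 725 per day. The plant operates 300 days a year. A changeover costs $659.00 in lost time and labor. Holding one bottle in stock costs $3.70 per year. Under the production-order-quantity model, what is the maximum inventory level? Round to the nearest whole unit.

I_max ≈ 7,843 bottles

Annual demand D = 725 × 300 = 217,500.
Production build-up factor (1 − d/p) = 1 − 725/3,520 = 0.7940.
Q* = √(2DS / (H(1 − d/p))) = √(2 × 217,500 × 659 / (3.7 × 0.7940)).
= √(286,665,000 / 2.9379) ≈ 9877.952.
Maximum inventory = Q*(1 − d/p) = 9877.952 × 0.7940 ≈ 7843.430.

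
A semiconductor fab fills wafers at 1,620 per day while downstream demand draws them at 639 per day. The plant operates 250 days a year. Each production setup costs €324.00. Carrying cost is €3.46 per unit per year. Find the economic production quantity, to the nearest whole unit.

Q* ≈ 7,029 wafers

Annual demand D = 639 × 250 = 159,750.
Production build-up factor (1 − d/p) = 1 − 639/1,620 = 0.6056.
Q* = √(2DS / (H(1 − d/p))) = √(2 × 159,750 × 324 / (3.46 × 0.6056)).
= √(103,518,000 / 2.0952) ≈ 7028.989.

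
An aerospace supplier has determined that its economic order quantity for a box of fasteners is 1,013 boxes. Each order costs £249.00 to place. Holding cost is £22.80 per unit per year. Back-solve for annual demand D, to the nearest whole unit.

The basic EOQ model gives Q* = √(2DS/H); rearrange for the unknown.
From Q* = √(2DS/H): D = Q*²H / (2S) = 1,013² × 22.8 / (2 × 249) = 46981.231.

D ≈ 46,981 boxes per year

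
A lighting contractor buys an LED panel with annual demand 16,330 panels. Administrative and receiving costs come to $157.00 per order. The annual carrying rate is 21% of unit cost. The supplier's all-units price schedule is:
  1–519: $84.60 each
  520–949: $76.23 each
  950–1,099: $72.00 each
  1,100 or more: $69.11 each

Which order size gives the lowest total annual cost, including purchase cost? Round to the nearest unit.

Holding cost per unit per year at price C is H = 0.21·C.
Evaluate total cost at each tier's feasible EOQ or, if the EOQ is below the tier, at the tier's minimum quantity.
Tier 1 ($84.60): EOQ = 537.2 exceeds tier's upper bound 519, so this tier is dominated.
EOQ at $76.23 = 566.0 (feasible in tier 2): TC = 16,330×$76.23 + (16,330/566.0)×157 + (566.0/2)×0.21×$76.23 = $1,253,895.95.
EOQ at $72.00 = 582.3 < 950, so use break Q=950: TC = 16,330×$72.00 + (16,330/950.0)×157 + (950.0/2)×0.21×$72.00 = $1,185,640.75.
EOQ at $69.11 = 594.4 < 1100, so use break Q=1100: TC = 16,330×$69.11 + (16,330/1100.0)×157 + (1100.0/2)×0.21×$69.11 = $1,138,879.24.
Lowest total cost is $1,138,879.24 at Q = 1100.0.

Q* ≈ 1,100 panels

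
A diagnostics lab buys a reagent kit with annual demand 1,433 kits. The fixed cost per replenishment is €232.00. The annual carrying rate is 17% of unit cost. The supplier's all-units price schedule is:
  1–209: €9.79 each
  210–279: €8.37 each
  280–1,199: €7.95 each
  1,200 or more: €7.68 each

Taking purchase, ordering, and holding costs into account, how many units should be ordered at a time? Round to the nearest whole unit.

Q* ≈ 1,200 kits

Holding cost per unit per year at price C is H = 0.17·C.
Evaluate total cost at each tier's feasible EOQ or, if the EOQ is below the tier, at the tier's minimum quantity.
Tier 1 (€9.79): EOQ = 632.1 exceeds tier's upper bound 209, so this tier is dominated.
Tier 2 (€8.37): EOQ = 683.6 exceeds tier's upper bound 279, so this tier is dominated.
EOQ at €7.95 = 701.4 (feasible in tier 3): TC = 1,433×€7.95 + (1,433/701.4)×232 + (701.4/2)×0.17×€7.95 = €12,340.31.
EOQ at €7.68 = 713.6 < 1200, so use break Q=1200: TC = 1,433×€7.68 + (1,433/1200.0)×232 + (1200.0/2)×0.17×€7.68 = €12,065.85.
Lowest total cost is €12,065.85 at Q = 1200.0.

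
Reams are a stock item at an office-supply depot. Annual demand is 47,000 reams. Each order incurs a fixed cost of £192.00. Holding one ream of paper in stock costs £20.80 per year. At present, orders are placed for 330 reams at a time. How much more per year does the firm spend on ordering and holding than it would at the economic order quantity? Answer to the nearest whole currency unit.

EOQ = √(2DS/H) = √(2 × 47,000 × 192 / 20.8) ≈ 931.50.
Cost at Q* = (D/Q*)S + (Q*/2)H = √(2DSH) ≈ £19,375.20.
Cost at Q = 330: (47,000/330)×192 + (330/2)×20.8 = £27,345.45 + £3,432.00 = £30,777.45.
Excess = £30,777.45 − £19,375.20 = £11,402.25.

Extra cost ≈ £11,402 per year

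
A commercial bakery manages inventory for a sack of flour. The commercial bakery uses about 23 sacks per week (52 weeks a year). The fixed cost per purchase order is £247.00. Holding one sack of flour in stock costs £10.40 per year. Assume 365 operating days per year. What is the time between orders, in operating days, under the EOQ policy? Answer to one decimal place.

Annual demand D = 23 × 52 = 1,196.
The optimal lot size = √(2DS/H) = √(2 × 1,196 × 247 / 10.4) ≈ 238.35.
Cycle time = Q*/D × 365 = 238.35 / 1,196 × 365 ≈ 72.740 days.

T ≈ 72.7 days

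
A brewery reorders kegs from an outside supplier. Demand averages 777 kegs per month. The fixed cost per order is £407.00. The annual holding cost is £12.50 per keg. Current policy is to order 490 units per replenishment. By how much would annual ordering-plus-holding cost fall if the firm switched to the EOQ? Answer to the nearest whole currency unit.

Extra cost ≈ £1,067 per year

Annual demand D = 777 × 12 = 9,324.
EOQ = √(2DS/H) = √(2 × 9,324 × 407 / 12.5) ≈ 779.22.
Cost at Q* = (D/Q*)S + (Q*/2)H = √(2DSH) ≈ £9,740.21.
Cost at Q = 490: (9,324/490)×407 + (490/2)×12.5 = £7,744.63 + £3,062.50 = £10,807.13.
Excess = £10,807.13 − £9,740.21 = £1,066.92.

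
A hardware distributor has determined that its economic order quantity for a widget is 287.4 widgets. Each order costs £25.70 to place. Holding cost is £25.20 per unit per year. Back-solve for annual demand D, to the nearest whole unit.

D ≈ 40,496 widgets per year

Squaring Q* = √(2DS/H) gives Q*² = 2DS/H.
From Q* = √(2DS/H): D = Q*²H / (2S) = 287.4² × 25.2 / (2 × 25.7) = 40495.890.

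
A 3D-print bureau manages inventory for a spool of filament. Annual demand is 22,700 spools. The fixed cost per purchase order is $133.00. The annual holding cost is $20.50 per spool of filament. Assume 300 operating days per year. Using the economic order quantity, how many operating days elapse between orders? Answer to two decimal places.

EOQ = √(2DS/H) = √(2 × 22,700 × 133 / 20.5) ≈ 542.72.
Cycle time = Q*/D × 300 = 542.72 / 22,700 × 300 ≈ 7.173 days.

T ≈ 7.17 days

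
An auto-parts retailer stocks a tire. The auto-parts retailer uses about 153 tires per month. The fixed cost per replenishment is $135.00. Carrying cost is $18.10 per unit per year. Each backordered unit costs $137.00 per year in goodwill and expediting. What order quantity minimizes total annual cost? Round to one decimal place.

Q* ≈ 176.1 tires

Annual demand D = 153 × 12 = 1,836.
With planned backorders, Q* = √(2DS/H) · √((H+B)/B).
√(2DS/H) = √(2 × 1,836 × 135 / 18.1) = 165.493.
√((H+B)/B) = √((18.1+137)/137) = 1.0640.
Q* ≈ 176.086.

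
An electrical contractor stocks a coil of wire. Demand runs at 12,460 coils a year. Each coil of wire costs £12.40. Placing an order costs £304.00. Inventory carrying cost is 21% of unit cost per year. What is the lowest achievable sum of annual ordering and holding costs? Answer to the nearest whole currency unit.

TC* ≈ £4,442

Holding cost H = 0.21 × £12.40 = £2.6040 per unit per year.
The optimal lot size = √(2DS/H) = √(2 × 12,460 × 304 / 2.604) ≈ 1705.65.
At the optimum the two cost components are equal, so total cost = 2·(Q*/2)H = Q*·H.
Minimum total = √(2DSH) = √(2 × 12,460 × 304 × 2.604) ≈ 4441.517.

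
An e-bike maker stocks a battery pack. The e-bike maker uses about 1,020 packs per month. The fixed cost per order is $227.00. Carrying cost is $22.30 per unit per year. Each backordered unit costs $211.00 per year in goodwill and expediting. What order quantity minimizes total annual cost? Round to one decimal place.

Annual demand D = 1,020 × 12 = 12,240.
With planned backorders, Q* = √(2DS/H) · √((H+B)/B).
√(2DS/H) = √(2 × 12,240 × 227 / 22.3) = 499.190.
√((H+B)/B) = √((22.3+211)/211) = 1.0515.
Q* ≈ 524.907.

Q* ≈ 524.9 packs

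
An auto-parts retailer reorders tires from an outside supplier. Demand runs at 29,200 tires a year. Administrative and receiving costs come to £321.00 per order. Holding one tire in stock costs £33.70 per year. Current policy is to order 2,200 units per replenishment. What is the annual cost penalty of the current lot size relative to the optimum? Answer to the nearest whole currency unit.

EOQ = √(2DS/H) = √(2 × 29,200 × 321 / 33.7) ≈ 745.84.
Cost at Q* = (D/Q*)S + (Q*/2)H = √(2DSH) ≈ £25,134.71.
Cost at Q = 2,200: (29,200/2,200)×321 + (2,200/2)×33.7 = £4,260.55 + £37,070.00 = £41,330.55.
Excess = £41,330.55 − £25,134.71 = £16,195.83.

Extra cost ≈ £16,196 per year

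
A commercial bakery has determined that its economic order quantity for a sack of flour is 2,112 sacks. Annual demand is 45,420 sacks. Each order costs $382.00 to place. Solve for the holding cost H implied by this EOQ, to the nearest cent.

Invert the EOQ relation Q*² = 2DS/H.
From Q* = √(2DS/H): H = 2DS / Q*² = 2 × 45,420 × 382 / 2,112² = 7.7795.

H ≈ $7.78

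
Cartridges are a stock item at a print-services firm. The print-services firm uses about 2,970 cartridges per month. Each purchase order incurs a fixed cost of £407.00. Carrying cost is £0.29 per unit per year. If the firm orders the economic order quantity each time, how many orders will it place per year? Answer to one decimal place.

N ≈ 3.6 orders per year

Annual demand D = 2,970 × 12 = 35,640.
Q* = √(2DS/H) = √(2 × 35,640 × 407 / 0.29) ≈ 10001.89.
Orders per year = D / Q* = 35,640 / 10001.89 ≈ 3.563.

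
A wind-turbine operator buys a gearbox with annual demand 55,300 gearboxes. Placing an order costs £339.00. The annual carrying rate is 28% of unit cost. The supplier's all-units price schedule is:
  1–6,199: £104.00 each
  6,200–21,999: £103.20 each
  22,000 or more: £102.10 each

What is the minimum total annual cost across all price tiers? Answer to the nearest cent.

TC* ≈ £5,784,242.52

Holding cost per unit per year at price C is H = 0.28·C.
For each price level, check whether its EOQ is feasible; otherwise the best quantity at that price is the breakpoint.
EOQ at £104.00 = 1134.7 (feasible in tier 1): TC = 55,300×£104.00 + (55,300/1134.7)×339 + (1134.7/2)×0.28×£104.00 = £5,784,242.52.
EOQ at £103.20 = 1139.1 < 6200, so use break Q=6200: TC = 55,300×£103.20 + (55,300/6200.0)×339 + (6200.0/2)×0.28×£103.20 = £5,799,561.26.
EOQ at £102.10 = 1145.2 < 22000, so use break Q=22000: TC = 55,300×£102.10 + (55,300/22000.0)×339 + (22000.0/2)×0.28×£102.10 = £5,961,450.12.
Lowest total cost among the candidates is at Q = 1134.7.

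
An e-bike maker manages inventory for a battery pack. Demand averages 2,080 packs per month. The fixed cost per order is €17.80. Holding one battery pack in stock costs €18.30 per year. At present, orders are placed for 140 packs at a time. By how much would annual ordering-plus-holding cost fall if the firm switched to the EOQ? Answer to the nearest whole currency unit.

Extra cost ≈ €422 per year

Annual demand D = 2,080 × 12 = 24,960.
EOQ = √(2DS/H) = √(2 × 24,960 × 17.8 / 18.3) ≈ 220.35.
Cost at Q* = (D/Q*)S + (Q*/2)H = √(2DSH) ≈ €4,032.49.
Cost at Q = 140: (24,960/140)×17.8 + (140/2)×18.3 = €3,173.49 + €1,281.00 = €4,454.49.
Excess = €4,454.49 − €4,032.49 = €422.00.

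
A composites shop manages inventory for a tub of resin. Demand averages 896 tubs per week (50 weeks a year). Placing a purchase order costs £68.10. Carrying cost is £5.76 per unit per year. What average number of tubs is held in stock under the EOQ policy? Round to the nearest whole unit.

Annual demand D = 896 × 50 = 44,800.
Q* = √(2DS/H) = √(2 × 44,800 × 68.1 / 5.76) ≈ 1029.24.
Average inventory = Q*/2 ≈ 1029.24 / 2 = 514.620.

Average inventory ≈ 515 tubs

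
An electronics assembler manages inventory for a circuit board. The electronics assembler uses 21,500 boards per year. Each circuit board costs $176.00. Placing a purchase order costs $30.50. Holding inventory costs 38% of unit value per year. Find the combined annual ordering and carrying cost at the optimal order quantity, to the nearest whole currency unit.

Holding cost H = 0.38 × $176.00 = $66.8800 per unit per year.
The optimal lot size = √(2DS/H) = √(2 × 21,500 × 30.5 / 66.88) ≈ 140.03.
At Q*, ordering cost (D/Q*)S equals holding cost (Q*/2)H, each = √(DSH/2).
Minimum total = √(2DSH) = √(2 × 21,500 × 30.5 × 66.88) ≈ 9365.528.

TC* ≈ $9,366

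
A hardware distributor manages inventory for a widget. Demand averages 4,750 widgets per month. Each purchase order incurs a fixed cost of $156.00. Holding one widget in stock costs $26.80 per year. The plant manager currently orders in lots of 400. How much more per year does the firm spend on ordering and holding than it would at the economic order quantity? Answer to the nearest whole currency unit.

Annual demand D = 4,750 × 12 = 57,000.
EOQ = √(2DS/H) = √(2 × 57,000 × 156 / 26.8) ≈ 814.61.
Cost at Q* = (D/Q*)S + (Q*/2)H = √(2DSH) ≈ $21,831.43.
Cost at Q = 400: (57,000/400)×156 + (400/2)×26.8 = $22,230.00 + $5,360.00 = $27,590.00.
Excess = $27,590.00 − $21,831.43 = $5,758.57.

Extra cost ≈ $5,759 per year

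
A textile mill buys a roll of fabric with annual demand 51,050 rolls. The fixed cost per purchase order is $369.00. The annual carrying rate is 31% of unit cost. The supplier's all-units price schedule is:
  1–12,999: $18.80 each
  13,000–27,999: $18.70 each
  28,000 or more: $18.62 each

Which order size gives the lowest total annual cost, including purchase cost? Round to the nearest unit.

Q* ≈ 2,543 rolls

Holding cost per unit per year at price C is H = 0.31·C.
For each price level, check whether its EOQ is feasible; otherwise the best quantity at that price is the breakpoint.
EOQ at $18.80 = 2542.5 (feasible in tier 1): TC = 51,050×$18.80 + (51,050/2542.5)×369 + (2542.5/2)×0.31×$18.80 = $974,557.87.
EOQ at $18.70 = 2549.3 < 13000, so use break Q=13000: TC = 51,050×$18.70 + (51,050/13000.0)×369 + (13000.0/2)×0.31×$18.70 = $993,764.53.
EOQ at $18.62 = 2554.8 < 28000, so use break Q=28000: TC = 51,050×$18.62 + (51,050/28000.0)×369 + (28000.0/2)×0.31×$18.62 = $1,032,034.57.
Lowest total cost is $974,557.87 at Q = 2542.5.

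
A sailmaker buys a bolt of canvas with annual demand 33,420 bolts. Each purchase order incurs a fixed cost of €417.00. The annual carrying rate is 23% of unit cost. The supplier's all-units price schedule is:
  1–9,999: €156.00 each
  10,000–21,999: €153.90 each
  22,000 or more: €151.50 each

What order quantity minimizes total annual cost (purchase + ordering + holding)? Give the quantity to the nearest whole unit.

Q* ≈ 881 bolts

Holding cost per unit per year at price C is H = 0.23·C.
For each price level, check whether its EOQ is feasible; otherwise the best quantity at that price is the breakpoint.
EOQ at €156.00 = 881.4 (feasible in tier 1): TC = 33,420×€156.00 + (33,420/881.4)×417 + (881.4/2)×0.23×€156.00 = €5,245,143.68.
EOQ at €153.90 = 887.4 < 10000, so use break Q=10000: TC = 33,420×€153.90 + (33,420/10000.0)×417 + (10000.0/2)×0.23×€153.90 = €5,321,716.61.
EOQ at €151.50 = 894.4 < 22000, so use break Q=22000: TC = 33,420×€151.50 + (33,420/22000.0)×417 + (22000.0/2)×0.23×€151.50 = €5,447,058.46.
Lowest total cost is €5,245,143.68 at Q = 881.4.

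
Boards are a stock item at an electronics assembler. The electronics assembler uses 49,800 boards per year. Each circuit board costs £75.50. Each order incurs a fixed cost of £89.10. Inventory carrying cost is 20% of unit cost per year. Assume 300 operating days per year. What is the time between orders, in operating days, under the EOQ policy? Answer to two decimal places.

Holding cost H = 0.20 × £75.50 = £15.1000 per unit per year.
The optimal lot size = √(2DS/H) = √(2 × 49,800 × 89.1 / 15.1) ≈ 766.62.
Cycle time = Q*/D × 300 = 766.62 / 49,800 × 300 ≈ 4.618 days.

T ≈ 4.62 days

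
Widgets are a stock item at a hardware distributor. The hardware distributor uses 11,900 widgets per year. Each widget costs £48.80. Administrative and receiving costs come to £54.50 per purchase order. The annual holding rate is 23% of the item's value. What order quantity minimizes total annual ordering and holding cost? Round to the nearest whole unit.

Q* ≈ 340 widgets

Holding cost H = 0.23 × £48.80 = £11.2240 per unit per year.
EOQ = √(2DS / H) = √(2 × 11,900 × 54.5 / 11.224).
= √(1,297,100 / 11.224) = √115,564.861 ≈ 339.948.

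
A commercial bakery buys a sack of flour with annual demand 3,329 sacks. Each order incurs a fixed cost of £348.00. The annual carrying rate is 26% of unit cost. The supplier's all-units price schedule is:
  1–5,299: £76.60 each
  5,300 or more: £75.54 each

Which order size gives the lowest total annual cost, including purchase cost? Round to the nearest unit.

Q* ≈ 341 sacks

Holding cost per unit per year at price C is H = 0.26·C.
Evaluate total cost at each tier's feasible EOQ or, if the EOQ is below the tier, at the tier's minimum quantity.
EOQ at £76.60 = 341.1 (feasible in tier 1): TC = 3,329×£76.60 + (3,329/341.1)×348 + (341.1/2)×0.26×£76.60 = £261,794.42.
EOQ at £75.54 = 343.5 < 5300, so use break Q=5300: TC = 3,329×£75.54 + (3,329/5300.0)×348 + (5300.0/2)×0.26×£75.54 = £303,738.30.
Lowest total cost is £261,794.42 at Q = 341.1.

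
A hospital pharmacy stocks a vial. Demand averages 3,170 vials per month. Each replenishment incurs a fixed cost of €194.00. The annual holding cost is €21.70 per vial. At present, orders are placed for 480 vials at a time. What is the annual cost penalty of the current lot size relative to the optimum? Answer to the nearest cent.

Annual demand D = 3,170 × 12 = 38,040.
EOQ = √(2DS/H) = √(2 × 38,040 × 194 / 21.7) ≈ 824.72.
Cost at Q* = (D/Q*)S + (Q*/2)H = √(2DSH) ≈ €17,896.41.
Cost at Q = 480: (38,040/480)×194 + (480/2)×21.7 = €15,374.50 + €5,208.00 = €20,582.50.
Excess = €20,582.50 − €17,896.41 = €2,686.09.

Extra cost ≈ €2,686.09 per year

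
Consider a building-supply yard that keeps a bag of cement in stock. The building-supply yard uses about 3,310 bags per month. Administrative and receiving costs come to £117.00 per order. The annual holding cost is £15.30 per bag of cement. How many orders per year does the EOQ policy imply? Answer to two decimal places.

Annual demand D = 3,310 × 12 = 39,720.
Q* = √(2DS/H) = √(2 × 39,720 × 117 / 15.3) ≈ 779.41.
Orders per year = D / Q* = 39,720 / 779.41 ≈ 50.962.

N ≈ 50.96 orders per year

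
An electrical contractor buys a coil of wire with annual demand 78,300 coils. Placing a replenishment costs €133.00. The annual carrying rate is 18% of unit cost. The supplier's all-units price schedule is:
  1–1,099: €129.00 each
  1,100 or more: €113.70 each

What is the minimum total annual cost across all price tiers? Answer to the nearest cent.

TC* ≈ €8,923,433.48

Holding cost per unit per year at price C is H = 0.18·C.
Evaluate total cost at each tier's feasible EOQ or, if the EOQ is below the tier, at the tier's minimum quantity.
EOQ at €129.00 = 947.1 (feasible in tier 1): TC = 78,300×€129.00 + (78,300/947.1)×133 + (947.1/2)×0.18×€129.00 = €10,122,691.40.
EOQ at €113.70 = 1008.8 < 1100, so use break Q=1100: TC = 78,300×€113.70 + (78,300/1100.0)×133 + (1100.0/2)×0.18×€113.70 = €8,923,433.48.
Lowest total cost among the candidates is at Q = 1100.0.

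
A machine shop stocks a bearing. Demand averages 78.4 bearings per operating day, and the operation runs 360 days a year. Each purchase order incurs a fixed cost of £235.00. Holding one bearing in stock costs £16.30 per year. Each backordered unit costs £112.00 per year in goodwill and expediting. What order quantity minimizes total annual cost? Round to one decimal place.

Annual demand D = 78.4 × 360 = 28,224.
With planned backorders, Q* = √(2DS/H) · √((H+B)/B).
√(2DS/H) = √(2 × 28,224 × 235 / 16.3) = 902.120.
√((H+B)/B) = √((16.3+112)/112) = 1.0703.
Q* ≈ 965.537.

Q* ≈ 965.5 bearings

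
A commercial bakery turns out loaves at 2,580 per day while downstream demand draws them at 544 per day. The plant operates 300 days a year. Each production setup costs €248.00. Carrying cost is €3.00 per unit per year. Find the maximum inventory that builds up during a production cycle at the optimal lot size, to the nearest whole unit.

I_max ≈ 4,614 loaves

Annual demand D = 544 × 300 = 163,200.
Production build-up factor (1 − d/p) = 1 − 544/2,580 = 0.7891.
Q* = √(2DS / (H(1 − d/p))) = √(2 × 163,200 × 248 / (3 × 0.7891)).
= √(80,947,200 / 2.3674) ≈ 5847.379.
Maximum inventory = Q*(1 − d/p) = 5847.379 × 0.7891 ≈ 4614.443.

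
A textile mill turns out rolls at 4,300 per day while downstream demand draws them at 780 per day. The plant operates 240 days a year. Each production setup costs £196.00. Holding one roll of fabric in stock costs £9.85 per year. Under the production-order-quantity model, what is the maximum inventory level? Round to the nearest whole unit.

Annual demand D = 780 × 240 = 187,200.
Production build-up factor (1 − d/p) = 1 − 780/4,300 = 0.8186.
Q* = √(2DS / (H(1 − d/p))) = √(2 × 187,200 × 196 / (9.85 × 0.8186)).
= √(73,382,400 / 8.0633) ≈ 3016.760.
Maximum inventory = Q*(1 − d/p) = 3016.760 × 0.8186 ≈ 2469.534.

I_max ≈ 2,470 rolls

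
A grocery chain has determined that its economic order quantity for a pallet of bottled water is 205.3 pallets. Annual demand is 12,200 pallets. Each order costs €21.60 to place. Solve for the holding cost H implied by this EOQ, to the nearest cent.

Invert the EOQ relation Q*² = 2DS/H.
From Q* = √(2DS/H): H = 2DS / Q*² = 2 × 12,200 × 21.6 / 205.3² = 12.5045.

H ≈ €12.50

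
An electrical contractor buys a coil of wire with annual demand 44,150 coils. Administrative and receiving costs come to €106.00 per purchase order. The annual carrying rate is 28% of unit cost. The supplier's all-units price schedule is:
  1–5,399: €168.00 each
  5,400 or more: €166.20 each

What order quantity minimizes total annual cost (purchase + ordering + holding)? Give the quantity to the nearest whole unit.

Holding cost per unit per year at price C is H = 0.28·C.
For each price level, check whether its EOQ is feasible; otherwise the best quantity at that price is the breakpoint.
EOQ at €168.00 = 446.1 (feasible in tier 1): TC = 44,150×€168.00 + (44,150/446.1)×106 + (446.1/2)×0.28×€168.00 = €7,438,182.97.
EOQ at €166.20 = 448.5 < 5400, so use break Q=5400: TC = 44,150×€166.20 + (44,150/5400.0)×106 + (5400.0/2)×0.28×€166.20 = €7,464,243.85.
Lowest total cost is €7,438,182.97 at Q = 446.1.

Q* ≈ 446 coils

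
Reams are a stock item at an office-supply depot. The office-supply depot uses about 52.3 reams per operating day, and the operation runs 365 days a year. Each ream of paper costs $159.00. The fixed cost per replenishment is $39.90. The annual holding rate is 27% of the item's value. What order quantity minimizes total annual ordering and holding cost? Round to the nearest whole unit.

Q* ≈ 188 reams

Annual demand D = 52.3 × 365 = 19,089.5.
Holding cost H = 0.27 × $159.00 = $42.9300 per unit per year.
EOQ = √(2DS / H) = √(2 × 19,089.5 × 39.9 / 42.93).
= √(1,523,342.1 / 42.93) = √35,484.3256 ≈ 188.373.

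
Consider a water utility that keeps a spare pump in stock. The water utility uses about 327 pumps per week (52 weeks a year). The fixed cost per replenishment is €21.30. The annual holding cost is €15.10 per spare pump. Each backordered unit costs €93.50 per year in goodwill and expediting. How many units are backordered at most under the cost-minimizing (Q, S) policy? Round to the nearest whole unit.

S* ≈ 33 pumps

Annual demand D = 327 × 52 = 17,004.
With planned backorders, Q* = √(2DS/H) · √((H+B)/B).
√(2DS/H) = √(2 × 17,004 × 21.3 / 15.1) = 219.024.
√((H+B)/B) = √((15.1+93.5)/93.5) = 1.0777.
Q* ≈ 236.048.
S* = Q* · H/(H+B) = 236.048 × 15.1/108.6 ≈ 32.821.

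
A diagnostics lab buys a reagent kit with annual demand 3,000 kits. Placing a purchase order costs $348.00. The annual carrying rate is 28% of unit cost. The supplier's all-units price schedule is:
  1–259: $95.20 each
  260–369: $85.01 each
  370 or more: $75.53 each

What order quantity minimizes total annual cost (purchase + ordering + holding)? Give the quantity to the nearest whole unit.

Q* ≈ 370 kits

Holding cost per unit per year at price C is H = 0.28·C.
Candidates are each tier's EOQ (if it falls in that tier) and each price-break quantity.
Tier 1 ($95.20): EOQ = 279.9 exceeds tier's upper bound 259, so this tier is dominated.
EOQ at $85.01 = 296.2 (feasible in tier 2): TC = 3,000×$85.01 + (3,000/296.2)×348 + (296.2/2)×0.28×$85.01 = $262,079.84.
EOQ at $75.53 = 314.2 < 370, so use break Q=370: TC = 3,000×$75.53 + (3,000/370.0)×348 + (370.0/2)×0.28×$75.53 = $233,324.08.
Lowest total cost is $233,324.08 at Q = 370.0.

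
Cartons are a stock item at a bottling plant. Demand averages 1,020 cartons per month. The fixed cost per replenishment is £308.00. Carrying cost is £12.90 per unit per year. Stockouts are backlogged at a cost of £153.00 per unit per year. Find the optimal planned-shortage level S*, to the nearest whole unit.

Annual demand D = 1,020 × 12 = 12,240.
With planned backorders, Q* = √(2DS/H) · √((H+B)/B).
√(2DS/H) = √(2 × 12,240 × 308 / 12.9) = 764.515.
√((H+B)/B) = √((12.9+153)/153) = 1.0413.
Q* ≈ 796.093.
S* = Q* · H/(H+B) = 796.093 × 12.9/165.9 ≈ 61.902.

S* ≈ 62 cartons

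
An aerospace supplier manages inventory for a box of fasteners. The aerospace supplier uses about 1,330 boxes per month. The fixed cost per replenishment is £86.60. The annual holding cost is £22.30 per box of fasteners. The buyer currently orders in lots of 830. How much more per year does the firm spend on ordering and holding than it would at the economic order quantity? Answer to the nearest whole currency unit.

Annual demand D = 1,330 × 12 = 15,960.
EOQ = √(2DS/H) = √(2 × 15,960 × 86.6 / 22.3) ≈ 352.08.
Cost at Q* = (D/Q*)S + (Q*/2)H = √(2DSH) ≈ £7,851.32.
Cost at Q = 830: (15,960/830)×86.6 + (830/2)×22.3 = £1,665.22 + £9,254.50 = £10,919.72.
Excess = £10,919.72 − £7,851.32 = £3,068.40.

Extra cost ≈ £3,068 per year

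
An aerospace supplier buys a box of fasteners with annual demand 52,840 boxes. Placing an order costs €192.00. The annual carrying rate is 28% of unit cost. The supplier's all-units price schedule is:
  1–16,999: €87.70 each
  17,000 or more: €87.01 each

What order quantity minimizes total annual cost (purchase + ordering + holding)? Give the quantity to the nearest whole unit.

Holding cost per unit per year at price C is H = 0.28·C.
Evaluate total cost at each tier's feasible EOQ or, if the EOQ is below the tier, at the tier's minimum quantity.
EOQ at €87.70 = 909.0 (feasible in tier 1): TC = 52,840×€87.70 + (52,840/909.0)×192 + (909.0/2)×0.28×€87.70 = €4,656,389.63.
EOQ at €87.01 = 912.6 < 17000, so use break Q=17000: TC = 52,840×€87.01 + (52,840/17000.0)×192 + (17000.0/2)×0.28×€87.01 = €4,805,288.98.
Lowest total cost is €4,656,389.63 at Q = 909.0.

Q* ≈ 909 boxes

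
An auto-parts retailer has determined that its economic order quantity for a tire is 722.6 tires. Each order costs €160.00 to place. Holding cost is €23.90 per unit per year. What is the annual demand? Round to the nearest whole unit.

D ≈ 38,998 tires per year

Invert the EOQ relation Q*² = 2DS/H.
From Q* = √(2DS/H): D = Q*²H / (2S) = 722.6² × 23.9 / (2 × 160) = 38998.135.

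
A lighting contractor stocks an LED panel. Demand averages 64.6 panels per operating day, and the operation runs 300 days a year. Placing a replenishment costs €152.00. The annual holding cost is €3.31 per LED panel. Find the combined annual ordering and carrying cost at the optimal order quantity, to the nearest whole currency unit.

TC* ≈ €4,416

Annual demand D = 64.6 × 300 = 19,380.
The optimal lot size = √(2DS/H) = √(2 × 19,380 × 152 / 3.31) ≈ 1334.13.
At the optimum the two cost components are equal, so total cost = 2·(Q*/2)H = Q*·H.
Minimum total = √(2DSH) = √(2 × 19,380 × 152 × 3.31) ≈ 4415.986.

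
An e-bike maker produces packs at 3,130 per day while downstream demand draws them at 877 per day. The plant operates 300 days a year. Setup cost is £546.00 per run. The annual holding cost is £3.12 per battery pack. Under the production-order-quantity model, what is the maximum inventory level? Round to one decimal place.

I_max ≈ 8,141.5 packs

Annual demand D = 877 × 300 = 263,100.
Production build-up factor (1 − d/p) = 1 − 877/3,130 = 0.7198.
Q* = √(2DS / (H(1 − d/p))) = √(2 × 263,100 × 546 / (3.12 × 0.7198)).
= √(287,305,200 / 2.2458) ≈ 11310.610.
Maximum inventory = Q*(1 − d/p) = 11310.610 × 0.7198 ≈ 8141.471.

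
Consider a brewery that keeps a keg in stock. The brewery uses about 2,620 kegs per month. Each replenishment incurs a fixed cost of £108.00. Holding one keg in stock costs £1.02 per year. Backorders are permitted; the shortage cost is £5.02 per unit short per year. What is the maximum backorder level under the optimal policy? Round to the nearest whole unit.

S* ≈ 478 kegs

Annual demand D = 2,620 × 12 = 31,440.
With planned backorders, Q* = √(2DS/H) · √((H+B)/B).
√(2DS/H) = √(2 × 31,440 × 108 / 1.02) = 2580.287.
√((H+B)/B) = √((1.02+5.02)/5.02) = 1.0969.
Q* ≈ 2830.314.
S* = Q* · H/(H+B) = 2830.314 × 1.02/6.04 ≈ 477.967.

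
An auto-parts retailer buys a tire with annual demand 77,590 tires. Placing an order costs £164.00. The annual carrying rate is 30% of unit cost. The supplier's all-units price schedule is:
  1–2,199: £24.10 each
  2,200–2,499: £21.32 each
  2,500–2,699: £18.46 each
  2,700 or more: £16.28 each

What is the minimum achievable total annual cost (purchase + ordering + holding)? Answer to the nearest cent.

Holding cost per unit per year at price C is H = 0.30·C.
Evaluate total cost at each tier's feasible EOQ or, if the EOQ is below the tier, at the tier's minimum quantity.
EOQ at £24.10 = 1876.2 (feasible in tier 1): TC = 77,590×£24.10 + (77,590/1876.2)×164 + (1876.2/2)×0.30×£24.10 = £1,883,483.66.
EOQ at £21.32 = 1994.7 < 2200, so use break Q=2200: TC = 77,590×£21.32 + (77,590/2200.0)×164 + (2200.0/2)×0.30×£21.32 = £1,667,038.38.
EOQ at £18.46 = 2143.7 < 2500, so use break Q=2500: TC = 77,590×£18.46 + (77,590/2500.0)×164 + (2500.0/2)×0.30×£18.46 = £1,444,323.80.
EOQ at £16.28 = 2282.7 < 2700, so use break Q=2700: TC = 77,590×£16.28 + (77,590/2700.0)×164 + (2700.0/2)×0.30×£16.28 = £1,274,471.47.
Lowest total cost among the candidates is at Q = 2700.0.

TC* ≈ £1,274,471.47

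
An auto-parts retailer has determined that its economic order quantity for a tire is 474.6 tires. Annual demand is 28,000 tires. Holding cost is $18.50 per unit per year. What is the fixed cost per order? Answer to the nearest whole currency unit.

The basic EOQ model gives Q* = √(2DS/H); rearrange for the unknown.
From Q* = √(2DS/H): S = Q*²H / (2D) = 474.6² × 18.5 / (2 × 28,000) = 74.4113.

S ≈ $74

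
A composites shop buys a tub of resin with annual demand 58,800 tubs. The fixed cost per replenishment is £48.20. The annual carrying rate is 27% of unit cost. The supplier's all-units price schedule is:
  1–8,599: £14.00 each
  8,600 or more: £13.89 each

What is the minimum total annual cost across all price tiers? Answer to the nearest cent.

Holding cost per unit per year at price C is H = 0.27·C.
Candidates are each tier's EOQ (if it falls in that tier) and each price-break quantity.
EOQ at £14.00 = 1224.6 (feasible in tier 1): TC = 58,800×£14.00 + (58,800/1224.6)×48.2 + (1224.6/2)×0.27×£14.00 = £827,828.85.
EOQ at £13.89 = 1229.4 < 8600, so use break Q=8600: TC = 58,800×£13.89 + (58,800/8600.0)×48.2 + (8600.0/2)×0.27×£13.89 = £833,187.84.
Lowest total cost among the candidates is at Q = 1224.6.

TC* ≈ £827,828.85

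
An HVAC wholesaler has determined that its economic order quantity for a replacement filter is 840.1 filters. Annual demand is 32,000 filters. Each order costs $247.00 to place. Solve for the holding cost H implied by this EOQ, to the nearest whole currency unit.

H ≈ $22

Squaring Q* = √(2DS/H) gives Q*² = 2DS/H.
From Q* = √(2DS/H): H = 2DS / Q*² = 2 × 32,000 × 247 / 840.1² = 22.3983.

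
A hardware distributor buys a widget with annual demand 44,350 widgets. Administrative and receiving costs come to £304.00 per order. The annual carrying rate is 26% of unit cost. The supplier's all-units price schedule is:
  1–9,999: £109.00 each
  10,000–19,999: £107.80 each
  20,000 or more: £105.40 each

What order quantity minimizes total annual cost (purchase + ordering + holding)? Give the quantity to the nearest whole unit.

Q* ≈ 975 widgets

Holding cost per unit per year at price C is H = 0.26·C.
Candidates are each tier's EOQ (if it falls in that tier) and each price-break quantity.
EOQ at £109.00 = 975.4 (feasible in tier 1): TC = 44,350×£109.00 + (44,350/975.4)×304 + (975.4/2)×0.26×£109.00 = £4,861,793.85.
EOQ at £107.80 = 980.8 < 10000, so use break Q=10000: TC = 44,350×£107.80 + (44,350/10000.0)×304 + (10000.0/2)×0.26×£107.80 = £4,922,418.24.
EOQ at £105.40 = 992.0 < 20000, so use break Q=20000: TC = 44,350×£105.40 + (44,350/20000.0)×304 + (20000.0/2)×0.26×£105.40 = £4,949,204.12.
Lowest total cost is £4,861,793.85 at Q = 975.4.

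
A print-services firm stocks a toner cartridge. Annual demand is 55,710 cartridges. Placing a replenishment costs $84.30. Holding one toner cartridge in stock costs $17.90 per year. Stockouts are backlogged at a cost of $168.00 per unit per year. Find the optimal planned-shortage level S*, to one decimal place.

S* ≈ 73.4 cartridges

With planned backorders, Q* = √(2DS/H) · √((H+B)/B).
√(2DS/H) = √(2 × 55,710 × 84.3 / 17.9) = 724.384.
√((H+B)/B) = √((17.9+168)/168) = 1.0519.
Q* ≈ 761.998.
S* = Q* · H/(H+B) = 761.998 × 17.9/185.9 ≈ 73.372.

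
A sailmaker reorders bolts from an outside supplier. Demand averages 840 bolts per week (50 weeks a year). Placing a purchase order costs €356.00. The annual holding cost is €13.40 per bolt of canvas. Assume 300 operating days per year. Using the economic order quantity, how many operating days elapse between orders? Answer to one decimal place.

T ≈ 10.7 days

Annual demand D = 840 × 50 = 42,000.
EOQ = √(2DS/H) = √(2 × 42,000 × 356 / 13.4) ≈ 1493.87.
Cycle time = Q*/D × 300 = 1493.87 / 42,000 × 300 ≈ 10.670 days.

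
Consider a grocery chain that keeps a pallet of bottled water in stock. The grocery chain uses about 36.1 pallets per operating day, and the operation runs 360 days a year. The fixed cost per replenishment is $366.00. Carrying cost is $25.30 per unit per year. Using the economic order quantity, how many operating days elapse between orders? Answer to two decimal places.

Annual demand D = 36.1 × 360 = 12,996.
The optimal lot size = √(2DS/H) = √(2 × 12,996 × 366 / 25.3) ≈ 613.20.
Cycle time = Q*/D × 360 = 613.20 / 12,996 × 360 ≈ 16.986 days.

T ≈ 16.99 days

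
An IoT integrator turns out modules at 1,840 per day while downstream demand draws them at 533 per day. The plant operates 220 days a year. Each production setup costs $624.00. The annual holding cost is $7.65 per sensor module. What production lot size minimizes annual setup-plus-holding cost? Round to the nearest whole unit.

Q* ≈ 5,189 modules

Annual demand D = 533 × 220 = 117,260.
Production build-up factor (1 − d/p) = 1 − 533/1,840 = 0.7103.
Q* = √(2DS / (H(1 − d/p))) = √(2 × 117,260 × 624 / (7.65 × 0.7103)).
= √(146,340,480 / 5.434) ≈ 5189.466.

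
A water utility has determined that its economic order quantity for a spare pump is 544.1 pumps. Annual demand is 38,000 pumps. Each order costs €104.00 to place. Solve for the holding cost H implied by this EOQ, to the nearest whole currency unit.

Squaring Q* = √(2DS/H) gives Q*² = 2DS/H.
From Q* = √(2DS/H): H = 2DS / Q*² = 2 × 38,000 × 104 / 544.1² = 26.6987.

H ≈ €27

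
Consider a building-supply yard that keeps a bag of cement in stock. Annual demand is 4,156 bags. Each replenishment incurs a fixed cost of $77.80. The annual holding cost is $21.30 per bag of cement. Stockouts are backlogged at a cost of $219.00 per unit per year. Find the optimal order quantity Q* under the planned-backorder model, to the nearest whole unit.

Q* ≈ 183 bags

With planned backorders, Q* = √(2DS/H) · √((H+B)/B).
√(2DS/H) = √(2 × 4,156 × 77.8 / 21.3) = 174.242.
√((H+B)/B) = √((21.3+219)/219) = 1.0475.
Q* ≈ 182.519.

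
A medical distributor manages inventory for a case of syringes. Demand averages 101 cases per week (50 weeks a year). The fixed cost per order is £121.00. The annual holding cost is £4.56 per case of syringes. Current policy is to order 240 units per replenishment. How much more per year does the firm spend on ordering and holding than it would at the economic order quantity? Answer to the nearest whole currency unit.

Annual demand D = 101 × 50 = 5,050.
EOQ = √(2DS/H) = √(2 × 5,050 × 121 / 4.56) ≈ 517.69.
Cost at Q* = (D/Q*)S + (Q*/2)H = √(2DSH) ≈ £2,360.67.
Cost at Q = 240: (5,050/240)×121 + (240/2)×4.56 = £2,546.04 + £547.20 = £3,093.24.
Excess = £3,093.24 − £2,360.67 = £732.57.

Extra cost ≈ £733 per year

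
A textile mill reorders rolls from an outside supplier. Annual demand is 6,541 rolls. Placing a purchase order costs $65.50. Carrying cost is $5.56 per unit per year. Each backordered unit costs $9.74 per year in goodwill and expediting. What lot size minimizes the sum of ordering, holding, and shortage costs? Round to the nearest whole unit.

With planned backorders, Q* = √(2DS/H) · √((H+B)/B).
√(2DS/H) = √(2 × 6,541 × 65.5 / 5.56) = 392.573.
√((H+B)/B) = √((5.56+9.74)/9.74) = 1.2533.
Q* ≈ 492.024.

Q* ≈ 492 rolls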